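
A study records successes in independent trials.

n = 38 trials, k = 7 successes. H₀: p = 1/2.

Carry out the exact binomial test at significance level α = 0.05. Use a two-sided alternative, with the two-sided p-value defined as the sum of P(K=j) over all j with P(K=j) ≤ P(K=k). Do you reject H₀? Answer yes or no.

Exact binomial: n=38, k=7, p₀=1/2=0.5000
P(X=j) = C(n,j)·p₀^j·(1−p₀)^(n−j); p = Σ P(X=j) over j with P(X=j) ≤ P(X=7)
p-value (two-sided) = 0.00012
At α=0.05: p < α → reject H₀

reject H₀: yes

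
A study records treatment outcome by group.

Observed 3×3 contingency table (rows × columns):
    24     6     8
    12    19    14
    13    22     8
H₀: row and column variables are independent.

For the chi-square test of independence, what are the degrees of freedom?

degrees of freedom = 4

df = (r−1)(c−1) = (3−1)·(3−1) = 4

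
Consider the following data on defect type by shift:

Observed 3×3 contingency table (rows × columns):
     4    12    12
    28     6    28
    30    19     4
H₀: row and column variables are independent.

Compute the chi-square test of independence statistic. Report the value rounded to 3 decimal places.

Row totals [28, 62, 53], col totals [62, 37, 44], n=143
χ² = (4−12.14)²/12.14 + (12−7.24)²/7.24 + (12−8.62)²/8.62 + (28−26.88)²/26.88 + (6−16.04)²/16.04 + (28−19.08)²/19.08 + (30−22.98)²/22.98 + (19−13.71)²/13.71 + (4−16.31)²/16.31 = 33.8872
df = 4

test statistic = 33.887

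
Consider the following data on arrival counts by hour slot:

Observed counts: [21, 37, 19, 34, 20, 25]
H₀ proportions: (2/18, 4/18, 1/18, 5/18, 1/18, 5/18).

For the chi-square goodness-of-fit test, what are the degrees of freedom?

df = k − 1 = 6 − 1 = 5

degrees of freedom = 5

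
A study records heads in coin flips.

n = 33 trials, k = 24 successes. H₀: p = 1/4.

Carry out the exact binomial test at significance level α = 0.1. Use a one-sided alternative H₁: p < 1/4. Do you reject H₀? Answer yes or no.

Exact binomial: n=33, k=24, p₀=1/4=0.2500
P(X≤24) from Σ C(n,i)·p₀^i·(1−p₀)^(n−i)
p-value (one-sided, H₁ less) = 1.00000
At α=0.1: p ≥ α → fail to reject H₀

reject H₀: no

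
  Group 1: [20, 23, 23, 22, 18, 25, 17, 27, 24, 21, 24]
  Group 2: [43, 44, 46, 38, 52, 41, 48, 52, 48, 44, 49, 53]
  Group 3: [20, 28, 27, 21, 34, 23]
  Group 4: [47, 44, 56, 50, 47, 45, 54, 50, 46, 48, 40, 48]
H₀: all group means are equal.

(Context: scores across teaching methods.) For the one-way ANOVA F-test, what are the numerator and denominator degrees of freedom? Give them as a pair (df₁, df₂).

k = 4 groups, N = 41 total
df = (k−1, N−k) = (4−1, 41−4) = (3, 37)

degrees of freedom = [3, 37]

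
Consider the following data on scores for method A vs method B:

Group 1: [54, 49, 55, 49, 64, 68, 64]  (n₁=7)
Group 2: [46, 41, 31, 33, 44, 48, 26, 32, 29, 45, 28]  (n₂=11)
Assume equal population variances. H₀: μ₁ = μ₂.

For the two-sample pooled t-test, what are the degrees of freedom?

df = n₁ + n₂ − 2 = 7 + 11 − 2 = 16

degrees of freedom = 16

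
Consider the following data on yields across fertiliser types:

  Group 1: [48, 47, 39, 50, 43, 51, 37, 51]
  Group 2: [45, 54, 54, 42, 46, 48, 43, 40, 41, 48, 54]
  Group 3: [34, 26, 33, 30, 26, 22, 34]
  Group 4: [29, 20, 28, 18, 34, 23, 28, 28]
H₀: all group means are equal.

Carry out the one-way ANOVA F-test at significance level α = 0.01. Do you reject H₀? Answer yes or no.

reject H₀: yes

Group means [45.75, 46.82, 29.29, 26.00], grand mean 38.059
SSB = Σnᵢ(x̄ᵢ−x̄)² = 3019.317; SSW = ΣΣ(x−x̄ᵢ)² = 816.565
MSB = 3019.317/3 = 1006.4391; MSW = 816.565/30 = 27.2188
F = MSB/MSW = 36.9758
df = (3, 30)
p-value (upper-tail) = 0.00000
At α=0.01: p < α → reject H₀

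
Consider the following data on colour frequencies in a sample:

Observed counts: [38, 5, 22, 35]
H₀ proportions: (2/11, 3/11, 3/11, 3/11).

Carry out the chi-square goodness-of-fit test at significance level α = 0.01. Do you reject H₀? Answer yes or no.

reject H₀: yes

n = 100; E_i = n·p_i = [18.18, 27.27, 27.27, 27.27]
χ² = (38−18.18)²/18.18 + (5−27.27)²/27.27 + (22−27.27)²/27.27 + (35−27.27)²/27.27 = 43.0000
df = 3
p-value (upper-tail) = 0.00000
At α=0.01: p < α → reject H₀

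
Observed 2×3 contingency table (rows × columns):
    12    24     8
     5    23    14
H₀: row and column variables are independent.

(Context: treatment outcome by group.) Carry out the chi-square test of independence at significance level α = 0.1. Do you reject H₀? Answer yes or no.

reject H₀: no

Row totals [44, 42], col totals [17, 47, 22], n=86
χ² = (12−8.70)²/8.70 + (24−24.05)²/24.05 + (8−11.26)²/11.26 + (5−8.30)²/8.30 + (23−22.95)²/22.95 + (14−10.74)²/10.74 = 4.4959
df = 2
p-value (upper-tail) = 0.10561
At α=0.1: p ≥ α → fail to reject H₀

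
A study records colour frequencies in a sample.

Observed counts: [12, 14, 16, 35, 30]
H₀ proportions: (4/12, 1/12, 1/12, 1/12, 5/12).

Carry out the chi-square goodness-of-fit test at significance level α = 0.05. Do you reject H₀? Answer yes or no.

n = 107; E_i = n·p_i = [35.67, 8.92, 8.92, 8.92, 44.58]
χ² = (12−35.67)²/35.67 + (14−8.92)²/8.92 + (16−8.92)²/8.92 + (35−8.92)²/8.92 + (30−44.58)²/44.58 = 105.2991
df = 4
p-value (upper-tail) = 0.00000
At α=0.05: p < α → reject H₀

reject H₀: yes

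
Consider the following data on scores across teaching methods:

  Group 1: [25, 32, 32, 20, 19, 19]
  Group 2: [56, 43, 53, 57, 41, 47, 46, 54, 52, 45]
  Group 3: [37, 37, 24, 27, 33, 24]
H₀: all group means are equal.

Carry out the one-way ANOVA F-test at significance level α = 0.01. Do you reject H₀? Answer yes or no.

Group means [24.50, 49.40, 30.33], grand mean 37.409
SSB = Σnᵢ(x̄ᵢ−x̄)² = 2738.085; SSW = ΣΣ(x−x̄ᵢ)² = 671.233
MSB = 2738.085/2 = 1369.0424; MSW = 671.233/19 = 35.3281
F = MSB/MSW = 38.7523
df = (2, 19)
p-value (upper-tail) = 0.00000
At α=0.01: p < α → reject H₀

reject H₀: yes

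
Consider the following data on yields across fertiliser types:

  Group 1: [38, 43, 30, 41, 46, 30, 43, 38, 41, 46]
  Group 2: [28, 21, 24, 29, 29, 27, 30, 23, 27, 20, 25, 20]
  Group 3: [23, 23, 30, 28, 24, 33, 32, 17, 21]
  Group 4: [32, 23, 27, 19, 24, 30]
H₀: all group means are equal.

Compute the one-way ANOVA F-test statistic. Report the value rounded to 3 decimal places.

test statistic = 20.184

Group means [39.60, 25.25, 25.67, 25.83], grand mean 29.324
SSB = Σnᵢ(x̄ᵢ−x̄)² = 1448.625; SSW = ΣΣ(x−x̄ᵢ)² = 789.483
MSB = 1448.625/3 = 482.8749; MSW = 789.483/33 = 23.9237
F = MSB/MSW = 20.1839
df = (3, 33)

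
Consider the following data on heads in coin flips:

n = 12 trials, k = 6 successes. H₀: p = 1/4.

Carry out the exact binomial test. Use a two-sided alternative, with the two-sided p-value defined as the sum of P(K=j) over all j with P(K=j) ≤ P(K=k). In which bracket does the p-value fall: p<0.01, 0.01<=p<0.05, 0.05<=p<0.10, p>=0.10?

p-value bracket: 0.05<=p<0.10

Exact binomial: n=12, k=6, p₀=1/4=0.2500
P(X=j) = C(n,j)·p₀^j·(1−p₀)^(n−j); p = Σ P(X=j) over j with P(X=j) ≤ P(X=6)
p-value (two-sided) = 0.08608
→ bracket: 0.05<=p<0.10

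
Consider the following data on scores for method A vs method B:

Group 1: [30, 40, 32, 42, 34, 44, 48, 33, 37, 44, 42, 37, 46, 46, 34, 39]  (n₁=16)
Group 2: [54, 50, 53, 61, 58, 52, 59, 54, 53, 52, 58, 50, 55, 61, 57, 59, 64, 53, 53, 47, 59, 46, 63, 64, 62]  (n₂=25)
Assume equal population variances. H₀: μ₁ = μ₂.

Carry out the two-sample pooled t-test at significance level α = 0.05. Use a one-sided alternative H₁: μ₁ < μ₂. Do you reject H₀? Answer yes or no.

x̄₁=39.250, s₁=5.604, n₁=16
x̄₂=55.880, s₂=5.118, n₂=25
s_p² = [15·5.604² + 24·5.118²]/39 = 28.1959
SE = √(s_p²·(1/16+1/25)) = 1.7000
t = (39.250−55.880)/1.7000 = -9.7822
df = 39
p-value (one-sided, H₁ less) = 0.00000
At α=0.05: p < α → reject H₀

reject H₀: yes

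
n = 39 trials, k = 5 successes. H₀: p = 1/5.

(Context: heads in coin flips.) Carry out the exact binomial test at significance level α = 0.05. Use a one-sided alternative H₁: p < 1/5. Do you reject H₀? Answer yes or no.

Exact binomial: n=39, k=5, p₀=1/5=0.2000
P(X≤5) from Σ C(n,i)·p₀^i·(1−p₀)^(n−i)
p-value (one-sided, H₁ less) = 0.18001
At α=0.05: p ≥ α → fail to reject H₀

reject H₀: no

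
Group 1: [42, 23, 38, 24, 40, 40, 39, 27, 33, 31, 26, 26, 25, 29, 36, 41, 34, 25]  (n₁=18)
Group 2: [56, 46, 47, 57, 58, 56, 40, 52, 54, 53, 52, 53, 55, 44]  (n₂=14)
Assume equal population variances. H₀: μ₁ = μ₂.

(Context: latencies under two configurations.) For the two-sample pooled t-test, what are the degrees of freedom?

df = n₁ + n₂ − 2 = 18 + 14 − 2 = 30

degrees of freedom = 30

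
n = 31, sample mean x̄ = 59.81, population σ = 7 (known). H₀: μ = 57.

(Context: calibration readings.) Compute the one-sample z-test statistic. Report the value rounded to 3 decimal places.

test statistic = 2.235

SE = σ/√n = 7/√31 = 1.2572
z = (x̄−μ₀)/SE = (59.81−57)/1.2572 = 2.2351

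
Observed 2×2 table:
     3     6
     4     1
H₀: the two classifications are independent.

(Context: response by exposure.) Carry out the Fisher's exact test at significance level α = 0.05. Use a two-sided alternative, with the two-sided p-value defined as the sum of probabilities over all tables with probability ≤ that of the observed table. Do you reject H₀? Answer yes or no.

reject H₀: no

Margins: r₁=9, r₂=5, c₁=7, c₂=7, n=14
p_obs = C(9,3)·C(5,4)/C(14,7); sum pmf over tables with pmf ≤ p_obs
p-value (two-sided) = 0.26573
At α=0.05: p ≥ α → fail to reject H₀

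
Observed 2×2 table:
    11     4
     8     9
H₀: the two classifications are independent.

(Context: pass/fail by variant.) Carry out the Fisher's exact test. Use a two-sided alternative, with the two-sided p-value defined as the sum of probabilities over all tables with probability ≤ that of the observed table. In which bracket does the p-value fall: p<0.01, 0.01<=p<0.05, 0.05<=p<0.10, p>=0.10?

Margins: r₁=15, r₂=17, c₁=19, c₂=13, n=32
p_obs = C(15,11)·C(17,8)/C(32,19); sum pmf over tables with pmf ≤ p_obs
p-value (two-sided) = 0.16574
→ bracket: p>=0.10

p-value bracket: p>=0.10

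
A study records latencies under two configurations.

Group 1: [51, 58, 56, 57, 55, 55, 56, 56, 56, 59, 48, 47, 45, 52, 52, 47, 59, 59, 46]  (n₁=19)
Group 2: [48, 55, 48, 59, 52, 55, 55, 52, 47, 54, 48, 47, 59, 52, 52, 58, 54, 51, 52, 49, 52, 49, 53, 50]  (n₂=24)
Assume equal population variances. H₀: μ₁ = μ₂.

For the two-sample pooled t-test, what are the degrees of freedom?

df = n₁ + n₂ − 2 = 19 + 24 − 2 = 41

degrees of freedom = 41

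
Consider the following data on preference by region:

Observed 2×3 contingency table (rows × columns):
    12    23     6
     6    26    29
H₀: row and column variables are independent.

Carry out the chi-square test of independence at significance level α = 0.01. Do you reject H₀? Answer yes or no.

Row totals [41, 61], col totals [18, 49, 35], n=102
χ² = (12−7.24)²/7.24 + (23−19.70)²/19.70 + (6−14.07)²/14.07 + (6−10.76)²/10.76 + (26−29.30)²/29.30 + (29−20.93)²/20.93 = 13.9112
df = 2
p-value (upper-tail) = 0.00095
At α=0.01: p < α → reject H₀

reject H₀: yes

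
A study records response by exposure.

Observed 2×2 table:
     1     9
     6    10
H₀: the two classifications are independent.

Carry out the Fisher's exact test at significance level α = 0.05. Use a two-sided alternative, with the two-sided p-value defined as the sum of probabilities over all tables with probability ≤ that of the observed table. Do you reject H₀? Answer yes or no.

Margins: r₁=10, r₂=16, c₁=7, c₂=19, n=26
p_obs = C(10,1)·C(16,6)/C(26,7); sum pmf over tables with pmf ≤ p_obs
p-value (two-sided) = 0.19039
At α=0.05: p ≥ α → fail to reject H₀

reject H₀: no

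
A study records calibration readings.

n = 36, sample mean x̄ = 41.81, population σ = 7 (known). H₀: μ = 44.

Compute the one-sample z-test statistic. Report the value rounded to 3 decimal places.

SE = σ/√n = 7/√36 = 1.1667
z = (x̄−μ₀)/SE = (41.81−44)/1.1667 = -1.8771

test statistic = -1.877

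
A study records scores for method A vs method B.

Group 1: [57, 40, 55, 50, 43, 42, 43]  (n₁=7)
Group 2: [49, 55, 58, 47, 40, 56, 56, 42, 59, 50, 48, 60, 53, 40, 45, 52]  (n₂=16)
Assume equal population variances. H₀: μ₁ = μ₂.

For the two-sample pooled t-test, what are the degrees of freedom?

df = n₁ + n₂ − 2 = 7 + 16 − 2 = 21

degrees of freedom = 21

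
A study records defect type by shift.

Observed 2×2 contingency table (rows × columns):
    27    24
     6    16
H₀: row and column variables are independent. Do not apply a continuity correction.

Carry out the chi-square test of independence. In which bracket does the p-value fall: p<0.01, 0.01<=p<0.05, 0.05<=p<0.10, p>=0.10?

Row totals [51, 22], col totals [33, 40], n=73
χ² = (27−23.05)²/23.05 + (24−27.95)²/27.95 + (6−9.95)²/9.95 + (16−12.05)²/12.05 = 4.0883
df = 1
p-value (upper-tail) = 0.04318
→ bracket: 0.01<=p<0.05

p-value bracket: 0.01<=p<0.05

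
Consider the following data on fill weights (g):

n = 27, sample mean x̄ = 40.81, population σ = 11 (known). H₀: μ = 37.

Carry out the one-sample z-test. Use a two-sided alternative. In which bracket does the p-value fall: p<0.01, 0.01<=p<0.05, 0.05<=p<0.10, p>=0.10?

p-value bracket: 0.05<=p<0.10

SE = σ/√n = 11/√27 = 2.1170
z = (x̄−μ₀)/SE = (40.81−37)/2.1170 = 1.7998
p-value (two-sided) = 0.07190
→ bracket: 0.05<=p<0.10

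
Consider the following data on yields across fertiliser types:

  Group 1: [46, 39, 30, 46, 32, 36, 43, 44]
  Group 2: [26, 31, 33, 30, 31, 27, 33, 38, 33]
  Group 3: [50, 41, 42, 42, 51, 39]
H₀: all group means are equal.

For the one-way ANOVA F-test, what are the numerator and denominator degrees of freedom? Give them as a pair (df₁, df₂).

k = 3 groups, N = 23 total
df = (k−1, N−k) = (3−1, 23−3) = (2, 20)

degrees of freedom = [2, 20]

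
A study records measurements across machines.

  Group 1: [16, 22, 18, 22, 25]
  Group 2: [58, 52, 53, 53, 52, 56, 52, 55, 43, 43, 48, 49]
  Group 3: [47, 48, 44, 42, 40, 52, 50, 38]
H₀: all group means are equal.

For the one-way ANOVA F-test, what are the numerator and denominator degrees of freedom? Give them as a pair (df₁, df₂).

k = 3 groups, N = 25 total
df = (k−1, N−k) = (3−1, 25−3) = (2, 22)

degrees of freedom = [2, 22]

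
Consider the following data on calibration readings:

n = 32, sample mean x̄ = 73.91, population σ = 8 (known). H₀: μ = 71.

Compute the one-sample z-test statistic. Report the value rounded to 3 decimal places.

SE = σ/√n = 8/√32 = 1.4142
z = (x̄−μ₀)/SE = (73.91−71)/1.4142 = 2.0577

test statistic = 2.058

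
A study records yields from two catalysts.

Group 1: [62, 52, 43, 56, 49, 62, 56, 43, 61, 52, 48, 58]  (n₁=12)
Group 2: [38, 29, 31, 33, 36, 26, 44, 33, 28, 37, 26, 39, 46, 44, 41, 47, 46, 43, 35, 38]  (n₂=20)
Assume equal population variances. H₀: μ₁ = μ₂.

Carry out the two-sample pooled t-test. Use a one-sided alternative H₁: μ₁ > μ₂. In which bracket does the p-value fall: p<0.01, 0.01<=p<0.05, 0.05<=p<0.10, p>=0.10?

p-value bracket: p<0.01

x̄₁=53.500, s₁=6.802, n₁=12
x̄₂=37.000, s₂=6.798, n₂=20
s_p² = [11·6.802² + 19·6.798²]/30 = 46.2333
SE = √(s_p²·(1/12+1/20)) = 2.4828
t = (53.500−37.000)/2.4828 = 6.6456
df = 30
p-value (one-sided, H₁ greater) = 0.00000
→ bracket: p<0.01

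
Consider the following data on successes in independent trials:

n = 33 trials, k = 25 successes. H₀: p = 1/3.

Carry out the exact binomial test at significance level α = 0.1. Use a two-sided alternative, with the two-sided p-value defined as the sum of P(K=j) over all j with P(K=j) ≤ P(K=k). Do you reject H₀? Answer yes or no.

reject H₀: yes

Exact binomial: n=33, k=25, p₀=1/3=0.3333
P(X=j) = C(n,j)·p₀^j·(1−p₀)^(n−j); p = Σ P(X=j) over j with P(X=j) ≤ P(X=25)
p-value (two-sided) = 0.00000
At α=0.1: p < α → reject H₀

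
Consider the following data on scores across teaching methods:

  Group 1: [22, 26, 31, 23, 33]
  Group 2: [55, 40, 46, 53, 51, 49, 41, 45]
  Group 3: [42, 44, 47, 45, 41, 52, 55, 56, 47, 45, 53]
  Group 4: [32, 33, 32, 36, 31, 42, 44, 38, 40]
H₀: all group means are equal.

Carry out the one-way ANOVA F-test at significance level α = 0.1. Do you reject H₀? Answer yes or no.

reject H₀: yes

Group means [27.00, 47.50, 47.91, 36.44], grand mean 41.515
SSB = Σnᵢ(x̄ᵢ−x̄)² = 2021.111; SSW = ΣΣ(x−x̄ᵢ)² = 761.131
MSB = 2021.111/3 = 673.7037; MSW = 761.131/29 = 26.2459
F = MSB/MSW = 25.6689
df = (3, 29)
p-value (upper-tail) = 0.00000
At α=0.1: p < α → reject H₀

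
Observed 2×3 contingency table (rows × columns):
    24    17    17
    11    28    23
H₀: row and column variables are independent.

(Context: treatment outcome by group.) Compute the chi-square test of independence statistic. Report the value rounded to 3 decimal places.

Row totals [58, 62], col totals [35, 45, 40], n=120
χ² = (24−16.92)²/16.92 + (17−21.75)²/21.75 + (17−19.33)²/19.33 + (11−18.08)²/18.08 + (28−23.25)²/23.25 + (23−20.67)²/20.67 = 8.2933
df = 2

test statistic = 8.293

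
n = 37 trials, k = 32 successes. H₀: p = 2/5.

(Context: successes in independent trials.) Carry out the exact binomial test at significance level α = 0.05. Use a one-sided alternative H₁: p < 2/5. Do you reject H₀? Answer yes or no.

Exact binomial: n=37, k=32, p₀=2/5=0.4000
P(X≤32) from Σ C(n,i)·p₀^i·(1−p₀)^(n−i)
p-value (one-sided, H₁ less) = 1.00000
At α=0.05: p ≥ α → fail to reject H₀

reject H₀: no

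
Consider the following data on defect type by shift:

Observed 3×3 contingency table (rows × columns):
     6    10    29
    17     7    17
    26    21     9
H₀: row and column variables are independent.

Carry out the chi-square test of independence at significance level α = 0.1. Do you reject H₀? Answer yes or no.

Row totals [45, 41, 56], col totals [49, 38, 55], n=142
χ² = (6−15.53)²/15.53 + (10−12.04)²/12.04 + (29−17.43)²/17.43 + (17−14.15)²/14.15 + (7−10.97)²/10.97 + (17−15.88)²/15.88 + (26−19.32)²/19.32 + (21−14.99)²/14.99 + (9−21.69)²/21.69 = 28.1101
df = 4
p-value (upper-tail) = 0.00001
At α=0.1: p < α → reject H₀

reject H₀: yes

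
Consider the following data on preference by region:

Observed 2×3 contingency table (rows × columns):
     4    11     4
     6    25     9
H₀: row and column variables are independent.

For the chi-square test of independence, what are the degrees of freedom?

degrees of freedom = 2

df = (r−1)(c−1) = (2−1)·(3−1) = 2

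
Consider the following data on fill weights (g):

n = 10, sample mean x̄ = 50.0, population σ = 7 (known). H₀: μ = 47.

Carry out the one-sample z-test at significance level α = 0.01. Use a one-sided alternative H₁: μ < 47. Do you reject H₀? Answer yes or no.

reject H₀: no

SE = σ/√n = 7/√10 = 2.2136
z = (x̄−μ₀)/SE = (50.0−47)/2.2136 = 1.3553
p-value (one-sided, H₁ less) = 0.91233
At α=0.01: p ≥ α → fail to reject H₀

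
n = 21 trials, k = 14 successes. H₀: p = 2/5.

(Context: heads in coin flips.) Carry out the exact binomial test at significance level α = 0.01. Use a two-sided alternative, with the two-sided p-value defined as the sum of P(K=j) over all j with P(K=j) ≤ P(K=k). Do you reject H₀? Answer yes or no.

Exact binomial: n=21, k=14, p₀=2/5=0.4000
P(X=j) = C(n,j)·p₀^j·(1−p₀)^(n−j); p = Σ P(X=j) over j with P(X=j) ≤ P(X=14)
p-value (two-sided) = 0.02331
At α=0.01: p ≥ α → fail to reject H₀

reject H₀: no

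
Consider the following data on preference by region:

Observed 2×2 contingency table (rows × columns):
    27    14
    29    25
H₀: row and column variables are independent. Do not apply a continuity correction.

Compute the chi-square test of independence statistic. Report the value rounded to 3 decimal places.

Row totals [41, 54], col totals [56, 39], n=95
χ² = (27−24.17)²/24.17 + (14−16.83)²/16.83 + (29−31.83)²/31.83 + (25−22.17)²/22.17 = 1.4217
df = 1

test statistic = 1.422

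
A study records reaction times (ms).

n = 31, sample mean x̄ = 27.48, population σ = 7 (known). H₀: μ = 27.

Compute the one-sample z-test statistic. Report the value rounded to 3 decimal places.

test statistic = 0.382

SE = σ/√n = 7/√31 = 1.2572
z = (x̄−μ₀)/SE = (27.48−27)/1.2572 = 0.3818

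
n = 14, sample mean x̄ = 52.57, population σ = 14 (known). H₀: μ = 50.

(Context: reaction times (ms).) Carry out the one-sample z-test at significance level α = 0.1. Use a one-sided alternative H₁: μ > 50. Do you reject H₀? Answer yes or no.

reject H₀: no

SE = σ/√n = 14/√14 = 3.7417
z = (x̄−μ₀)/SE = (52.57−50)/3.7417 = 0.6869
p-value (one-sided, H₁ greater) = 0.24609
At α=0.1: p ≥ α → fail to reject H₀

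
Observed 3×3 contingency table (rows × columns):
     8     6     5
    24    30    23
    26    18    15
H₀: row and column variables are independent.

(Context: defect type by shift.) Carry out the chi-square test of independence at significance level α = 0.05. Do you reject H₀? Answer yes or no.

Row totals [19, 77, 59], col totals [58, 54, 43], n=155
χ² = (8−7.11)²/7.11 + (6−6.62)²/6.62 + (5−5.27)²/5.27 + (24−28.81)²/28.81 + (30−26.83)²/26.83 + (23−21.36)²/21.36 + (26−22.08)²/22.08 + (18−20.55)²/20.55 + (15−16.37)²/16.37 = 2.6174
df = 4
p-value (upper-tail) = 0.62374
At α=0.05: p ≥ α → fail to reject H₀

reject H₀: no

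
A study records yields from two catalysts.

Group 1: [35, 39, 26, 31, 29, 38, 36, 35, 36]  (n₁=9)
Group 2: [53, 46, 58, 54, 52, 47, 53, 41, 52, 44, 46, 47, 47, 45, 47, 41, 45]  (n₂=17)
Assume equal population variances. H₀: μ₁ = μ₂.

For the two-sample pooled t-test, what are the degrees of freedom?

degrees of freedom = 24

df = n₁ + n₂ − 2 = 9 + 17 − 2 = 24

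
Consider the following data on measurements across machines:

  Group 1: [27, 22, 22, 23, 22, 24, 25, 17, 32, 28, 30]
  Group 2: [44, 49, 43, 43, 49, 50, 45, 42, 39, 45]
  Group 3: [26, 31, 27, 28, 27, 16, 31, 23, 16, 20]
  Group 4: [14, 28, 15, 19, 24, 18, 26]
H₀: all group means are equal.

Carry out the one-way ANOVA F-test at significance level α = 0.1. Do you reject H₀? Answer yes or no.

reject H₀: yes

Group means [24.73, 44.90, 24.50, 20.57], grand mean 29.211
SSB = Σnᵢ(x̄ᵢ−x̄)² = 3427.020; SSW = ΣΣ(x−x̄ᵢ)² = 751.296
MSB = 3427.020/3 = 1142.3399; MSW = 751.296/34 = 22.0969
F = MSB/MSW = 51.6967
df = (3, 34)
p-value (upper-tail) = 0.00000
At α=0.1: p < α → reject H₀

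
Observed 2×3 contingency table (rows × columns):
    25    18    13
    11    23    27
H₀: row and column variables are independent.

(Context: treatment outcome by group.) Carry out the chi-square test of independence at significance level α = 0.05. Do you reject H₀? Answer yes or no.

Row totals [56, 61], col totals [36, 41, 40], n=117
χ² = (25−17.23)²/17.23 + (18−19.62)²/19.62 + (13−19.15)²/19.15 + (11−18.77)²/18.77 + (23−21.38)²/21.38 + (27−20.85)²/20.85 = 10.7602
df = 2
p-value (upper-tail) = 0.00461
At α=0.05: p < α → reject H₀

reject H₀: yes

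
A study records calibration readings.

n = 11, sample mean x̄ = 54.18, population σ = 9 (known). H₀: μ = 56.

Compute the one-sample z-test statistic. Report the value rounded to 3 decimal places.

SE = σ/√n = 9/√11 = 2.7136
z = (x̄−μ₀)/SE = (54.18−56)/2.7136 = -0.6707

test statistic = -0.671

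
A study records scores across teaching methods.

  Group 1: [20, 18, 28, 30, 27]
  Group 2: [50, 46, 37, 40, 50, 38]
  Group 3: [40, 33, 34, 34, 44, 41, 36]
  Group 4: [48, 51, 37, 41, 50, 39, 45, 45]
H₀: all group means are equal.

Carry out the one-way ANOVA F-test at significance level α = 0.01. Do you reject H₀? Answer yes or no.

Group means [24.60, 43.50, 37.43, 44.50], grand mean 38.538
SSB = Σnᵢ(x̄ᵢ−x̄)² = 1412.047; SSW = ΣΣ(x−x̄ᵢ)² = 578.414
MSB = 1412.047/3 = 470.6824; MSW = 578.414/22 = 26.2916
F = MSB/MSW = 17.9024
df = (3, 22)
p-value (upper-tail) = 0.00000
At α=0.01: p < α → reject H₀

reject H₀: yes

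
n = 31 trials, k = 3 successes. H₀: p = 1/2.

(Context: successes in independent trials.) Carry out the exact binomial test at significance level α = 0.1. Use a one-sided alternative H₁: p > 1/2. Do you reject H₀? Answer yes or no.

reject H₀: no

Exact binomial: n=31, k=3, p₀=1/2=0.5000
P(X≥3) from Σ C(n,i)·p₀^i·(1−p₀)^(n−i)
p-value (one-sided, H₁ greater) = 1.00000
At α=0.1: p ≥ α → fail to reject H₀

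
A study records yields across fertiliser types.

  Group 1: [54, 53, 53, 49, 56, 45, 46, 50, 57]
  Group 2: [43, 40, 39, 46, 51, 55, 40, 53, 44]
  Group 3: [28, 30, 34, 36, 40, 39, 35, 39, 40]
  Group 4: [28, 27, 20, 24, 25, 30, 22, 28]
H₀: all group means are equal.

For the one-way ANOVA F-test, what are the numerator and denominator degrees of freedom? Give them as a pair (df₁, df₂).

k = 4 groups, N = 35 total
df = (k−1, N−k) = (4−1, 35−4) = (3, 31)

degrees of freedom = [3, 31]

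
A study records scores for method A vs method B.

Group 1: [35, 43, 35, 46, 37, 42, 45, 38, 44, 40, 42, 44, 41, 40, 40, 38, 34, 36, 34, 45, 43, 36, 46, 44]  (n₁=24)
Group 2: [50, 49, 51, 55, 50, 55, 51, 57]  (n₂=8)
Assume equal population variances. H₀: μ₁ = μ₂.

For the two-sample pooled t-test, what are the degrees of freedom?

df = n₁ + n₂ − 2 = 24 + 8 − 2 = 30

degrees of freedom = 30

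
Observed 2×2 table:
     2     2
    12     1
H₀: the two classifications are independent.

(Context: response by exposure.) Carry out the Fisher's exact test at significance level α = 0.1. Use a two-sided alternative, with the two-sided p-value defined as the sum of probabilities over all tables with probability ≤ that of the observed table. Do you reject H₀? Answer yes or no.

reject H₀: no

Margins: r₁=4, r₂=13, c₁=14, c₂=3, n=17
p_obs = C(4,2)·C(13,12)/C(17,14); sum pmf over tables with pmf ≤ p_obs
p-value (two-sided) = 0.12059
At α=0.1: p ≥ α → fail to reject H₀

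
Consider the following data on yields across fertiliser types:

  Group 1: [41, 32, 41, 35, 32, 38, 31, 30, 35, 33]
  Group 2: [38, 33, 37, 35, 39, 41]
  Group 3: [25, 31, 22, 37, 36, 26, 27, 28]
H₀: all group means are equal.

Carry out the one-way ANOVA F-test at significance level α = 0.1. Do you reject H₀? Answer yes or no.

reject H₀: yes

Group means [34.80, 37.17, 29.00], grand mean 33.458
SSB = Σnᵢ(x̄ᵢ−x̄)² = 259.525; SSW = ΣΣ(x−x̄ᵢ)² = 380.433
MSB = 259.525/2 = 129.7625; MSW = 380.433/21 = 18.1159
F = MSB/MSW = 7.1629
df = (2, 21)
p-value (upper-tail) = 0.00425
At α=0.1: p < α → reject H₀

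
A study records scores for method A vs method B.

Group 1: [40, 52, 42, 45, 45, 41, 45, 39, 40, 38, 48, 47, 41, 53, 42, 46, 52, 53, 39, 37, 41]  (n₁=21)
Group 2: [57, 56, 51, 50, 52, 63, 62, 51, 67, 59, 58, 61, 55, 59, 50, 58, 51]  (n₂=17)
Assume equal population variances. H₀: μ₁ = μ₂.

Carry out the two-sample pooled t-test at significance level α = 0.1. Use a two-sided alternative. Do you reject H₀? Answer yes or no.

reject H₀: yes

x̄₁=44.095, s₁=5.118, n₁=21
x̄₂=56.471, s₂=5.113, n₂=17
s_p² = [20·5.118² + 16·5.113²]/36 = 26.1679
SE = √(s_p²·(1/21+1/17)) = 1.6689
t = (44.095−56.471)/1.6689 = -7.4151
df = 36
p-value (two-sided) = 0.00000
At α=0.1: p < α → reject H₀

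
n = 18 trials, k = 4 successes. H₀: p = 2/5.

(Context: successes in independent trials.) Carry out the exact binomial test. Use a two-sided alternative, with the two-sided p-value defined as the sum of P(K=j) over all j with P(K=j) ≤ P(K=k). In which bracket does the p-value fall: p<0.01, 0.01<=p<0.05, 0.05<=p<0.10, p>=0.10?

p-value bracket: p>=0.10

Exact binomial: n=18, k=4, p₀=2/5=0.4000
P(X=j) = C(n,j)·p₀^j·(1−p₀)^(n−j); p = Σ P(X=j) over j with P(X=j) ≤ P(X=4)
p-value (two-sided) = 0.15182
→ bracket: p>=0.10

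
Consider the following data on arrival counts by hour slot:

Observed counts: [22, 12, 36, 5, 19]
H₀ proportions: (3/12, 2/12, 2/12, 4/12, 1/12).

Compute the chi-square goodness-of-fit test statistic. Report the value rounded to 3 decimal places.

n = 94; E_i = n·p_i = [23.50, 15.67, 15.67, 31.33, 7.83]
χ² = (22−23.50)²/23.50 + (12−15.67)²/15.67 + (36−15.67)²/15.67 + (5−31.33)²/31.33 + (19−7.83)²/7.83 = 65.3936
df = 4

test statistic = 65.394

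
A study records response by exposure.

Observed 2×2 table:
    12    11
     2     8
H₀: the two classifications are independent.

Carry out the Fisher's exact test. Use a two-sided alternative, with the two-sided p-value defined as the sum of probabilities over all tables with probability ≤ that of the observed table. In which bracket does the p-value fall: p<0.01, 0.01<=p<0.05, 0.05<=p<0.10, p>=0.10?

Margins: r₁=23, r₂=10, c₁=14, c₂=19, n=33
p_obs = C(23,12)·C(10,2)/C(33,14); sum pmf over tables with pmf ≤ p_obs
p-value (two-sided) = 0.13118
→ bracket: p>=0.10

p-value bracket: p>=0.10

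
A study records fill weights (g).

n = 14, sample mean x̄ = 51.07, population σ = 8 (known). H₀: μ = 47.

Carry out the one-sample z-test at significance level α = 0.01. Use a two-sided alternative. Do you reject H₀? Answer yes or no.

reject H₀: no

SE = σ/√n = 8/√14 = 2.1381
z = (x̄−μ₀)/SE = (51.07−47)/2.1381 = 1.9036
p-value (two-sided) = 0.05697
At α=0.01: p ≥ α → fail to reject H₀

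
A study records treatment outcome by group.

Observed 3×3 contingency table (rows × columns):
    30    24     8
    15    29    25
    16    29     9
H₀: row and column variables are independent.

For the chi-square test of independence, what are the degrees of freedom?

df = (r−1)(c−1) = (3−1)·(3−1) = 4

degrees of freedom = 4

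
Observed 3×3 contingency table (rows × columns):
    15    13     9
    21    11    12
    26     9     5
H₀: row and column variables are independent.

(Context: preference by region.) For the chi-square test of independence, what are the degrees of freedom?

degrees of freedom = 4

df = (r−1)(c−1) = (3−1)·(3−1) = 4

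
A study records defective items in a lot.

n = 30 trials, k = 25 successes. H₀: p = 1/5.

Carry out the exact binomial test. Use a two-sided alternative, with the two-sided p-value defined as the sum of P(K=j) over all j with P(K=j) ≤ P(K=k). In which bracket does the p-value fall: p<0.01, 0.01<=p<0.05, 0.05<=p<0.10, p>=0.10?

p-value bracket: p<0.01

Exact binomial: n=30, k=25, p₀=1/5=0.2000
P(X=j) = C(n,j)·p₀^j·(1−p₀)^(n−j); p = Σ P(X=j) over j with P(X=j) ≤ P(X=25)
p-value (two-sided) = 0.00000
→ bracket: p<0.01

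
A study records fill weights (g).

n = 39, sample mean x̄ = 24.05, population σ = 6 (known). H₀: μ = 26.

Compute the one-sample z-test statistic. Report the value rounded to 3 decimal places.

SE = σ/√n = 6/√39 = 0.9608
z = (x̄−μ₀)/SE = (24.05−26)/0.9608 = -2.0296

test statistic = -2.030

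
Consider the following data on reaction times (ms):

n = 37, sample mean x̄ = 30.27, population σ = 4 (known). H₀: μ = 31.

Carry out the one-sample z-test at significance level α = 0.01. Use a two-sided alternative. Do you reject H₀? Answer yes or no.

SE = σ/√n = 4/√37 = 0.6576
z = (x̄−μ₀)/SE = (30.27−31)/0.6576 = -1.1101
p-value (two-sided) = 0.26695
At α=0.01: p ≥ α → fail to reject H₀

reject H₀: no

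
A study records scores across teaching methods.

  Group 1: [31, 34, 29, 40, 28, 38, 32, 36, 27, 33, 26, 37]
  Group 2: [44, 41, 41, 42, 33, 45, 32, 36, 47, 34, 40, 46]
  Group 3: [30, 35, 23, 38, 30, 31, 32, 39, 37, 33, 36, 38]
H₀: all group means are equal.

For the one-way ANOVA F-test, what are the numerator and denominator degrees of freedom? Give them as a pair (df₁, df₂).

degrees of freedom = [2, 33]

k = 3 groups, N = 36 total
df = (k−1, N−k) = (3−1, 36−3) = (2, 33)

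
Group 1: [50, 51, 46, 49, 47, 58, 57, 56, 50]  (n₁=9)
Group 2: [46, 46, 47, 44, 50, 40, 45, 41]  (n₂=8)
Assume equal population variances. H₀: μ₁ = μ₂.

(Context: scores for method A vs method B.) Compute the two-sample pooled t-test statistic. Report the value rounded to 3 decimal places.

x̄₁=51.556, s₁=4.391, n₁=9
x̄₂=44.875, s₂=3.227, n₂=8
s_p² = [8·4.391² + 7·3.227²]/15 = 15.1398
SE = √(s_p²·(1/9+1/8)) = 1.8907
t = (51.556−44.875)/1.8907 = 3.5334
df = 15

test statistic = 3.533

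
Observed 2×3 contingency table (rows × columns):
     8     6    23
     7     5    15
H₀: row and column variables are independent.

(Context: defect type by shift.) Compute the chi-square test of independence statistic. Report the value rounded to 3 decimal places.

test statistic = 0.286

Row totals [37, 27], col totals [15, 11, 38], n=64
χ² = (8−8.67)²/8.67 + (6−6.36)²/6.36 + (23−21.97)²/21.97 + (7−6.33)²/6.33 + (5−4.64)²/4.64 + (15−16.03)²/16.03 = 0.2863
df = 2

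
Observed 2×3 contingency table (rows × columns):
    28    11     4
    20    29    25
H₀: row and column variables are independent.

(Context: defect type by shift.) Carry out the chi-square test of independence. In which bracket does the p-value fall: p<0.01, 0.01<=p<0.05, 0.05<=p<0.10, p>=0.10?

p-value bracket: p<0.01

Row totals [43, 74], col totals [48, 40, 29], n=117
χ² = (28−17.64)²/17.64 + (11−14.70)²/14.70 + (4−10.66)²/10.66 + (20−30.36)²/30.36 + (29−25.30)²/25.30 + (25−18.34)²/18.34 = 17.6668
df = 2
p-value (upper-tail) = 0.00015
→ bracket: p<0.01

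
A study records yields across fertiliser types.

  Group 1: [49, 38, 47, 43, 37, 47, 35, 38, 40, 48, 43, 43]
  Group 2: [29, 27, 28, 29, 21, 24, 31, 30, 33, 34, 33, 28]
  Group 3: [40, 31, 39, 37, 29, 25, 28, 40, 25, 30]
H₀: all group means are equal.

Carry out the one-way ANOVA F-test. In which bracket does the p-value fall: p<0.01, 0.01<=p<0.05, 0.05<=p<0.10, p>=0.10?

Group means [42.33, 28.92, 32.40], grand mean 34.676
SSB = Σnᵢ(x̄ᵢ−x̄)² = 1153.458; SSW = ΣΣ(x−x̄ᵢ)² = 731.983
MSB = 1153.458/2 = 576.7289; MSW = 731.983/31 = 23.6124
F = MSB/MSW = 24.4249
df = (2, 31)
p-value (upper-tail) = 0.00000
→ bracket: p<0.01

p-value bracket: p<0.01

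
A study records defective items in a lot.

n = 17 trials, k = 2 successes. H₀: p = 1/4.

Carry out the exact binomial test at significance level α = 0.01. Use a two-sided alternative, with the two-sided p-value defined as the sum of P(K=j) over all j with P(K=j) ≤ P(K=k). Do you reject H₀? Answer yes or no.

reject H₀: no

Exact binomial: n=17, k=2, p₀=1/4=0.2500
P(X=j) = C(n,j)·p₀^j·(1−p₀)^(n−j); p = Σ P(X=j) over j with P(X=j) ≤ P(X=2)
p-value (two-sided) = 0.27078
At α=0.01: p ≥ α → fail to reject H₀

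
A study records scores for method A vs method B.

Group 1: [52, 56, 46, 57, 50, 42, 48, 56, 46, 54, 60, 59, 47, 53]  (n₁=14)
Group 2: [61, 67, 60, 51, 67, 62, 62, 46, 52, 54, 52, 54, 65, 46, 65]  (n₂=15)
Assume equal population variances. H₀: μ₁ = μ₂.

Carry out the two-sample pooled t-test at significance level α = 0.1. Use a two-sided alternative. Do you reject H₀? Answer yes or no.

x̄₁=51.857, s₁=5.489, n₁=14
x̄₂=57.600, s₂=7.288, n₂=15
s_p² = [13·5.489² + 14·7.288²]/27 = 42.0487
SE = √(s_p²·(1/14+1/15)) = 2.4097
t = (51.857−57.600)/2.4097 = -2.3832
df = 27
p-value (two-sided) = 0.02446
At α=0.1: p < α → reject H₀

reject H₀: yes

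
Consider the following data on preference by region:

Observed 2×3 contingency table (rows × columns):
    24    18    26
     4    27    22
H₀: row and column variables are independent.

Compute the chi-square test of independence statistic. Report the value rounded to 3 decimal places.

Row totals [68, 53], col totals [28, 45, 48], n=121
χ² = (24−15.74)²/15.74 + (18−25.29)²/25.29 + (26−26.98)²/26.98 + (4−12.26)²/12.26 + (27−19.71)²/19.71 + (22−21.02)²/21.02 = 14.7868
df = 2

test statistic = 14.787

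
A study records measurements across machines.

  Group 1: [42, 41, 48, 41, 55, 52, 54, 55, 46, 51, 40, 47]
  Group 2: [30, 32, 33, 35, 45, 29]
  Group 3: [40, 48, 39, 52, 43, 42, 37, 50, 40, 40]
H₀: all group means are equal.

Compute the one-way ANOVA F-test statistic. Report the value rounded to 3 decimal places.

test statistic = 12.231

Group means [47.67, 34.00, 43.10], grand mean 43.107
SSB = Σnᵢ(x̄ᵢ−x̄)² = 747.112; SSW = ΣΣ(x−x̄ᵢ)² = 763.567
MSB = 747.112/2 = 373.5560; MSW = 763.567/25 = 30.5427
F = MSB/MSW = 12.2306
df = (2, 25)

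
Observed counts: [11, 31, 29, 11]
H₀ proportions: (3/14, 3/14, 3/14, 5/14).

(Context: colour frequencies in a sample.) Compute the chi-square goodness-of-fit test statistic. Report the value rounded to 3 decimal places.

test statistic = 31.571

n = 82; E_i = n·p_i = [17.57, 17.57, 17.57, 29.29]
χ² = (11−17.57)²/17.57 + (31−17.57)²/17.57 + (29−17.57)²/17.57 + (11−29.29)²/29.29 = 31.5707
df = 3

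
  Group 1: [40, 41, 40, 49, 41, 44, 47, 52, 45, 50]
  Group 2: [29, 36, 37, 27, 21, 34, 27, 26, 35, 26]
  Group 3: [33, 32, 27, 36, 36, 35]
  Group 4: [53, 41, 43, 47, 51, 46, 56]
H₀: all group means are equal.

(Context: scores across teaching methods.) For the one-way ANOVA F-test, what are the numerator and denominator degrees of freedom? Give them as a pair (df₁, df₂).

k = 4 groups, N = 33 total
df = (k−1, N−k) = (4−1, 33−4) = (3, 29)

degrees of freedom = [3, 29]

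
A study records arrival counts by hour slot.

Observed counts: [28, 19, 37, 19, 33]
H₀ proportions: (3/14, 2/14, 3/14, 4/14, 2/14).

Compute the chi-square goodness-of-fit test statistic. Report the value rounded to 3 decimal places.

n = 136; E_i = n·p_i = [29.14, 19.43, 29.14, 38.86, 19.43]
χ² = (28−29.14)²/29.14 + (19−19.43)²/19.43 + (37−29.14)²/29.14 + (19−38.86)²/38.86 + (33−19.43)²/19.43 = 21.8002
df = 4

test statistic = 21.800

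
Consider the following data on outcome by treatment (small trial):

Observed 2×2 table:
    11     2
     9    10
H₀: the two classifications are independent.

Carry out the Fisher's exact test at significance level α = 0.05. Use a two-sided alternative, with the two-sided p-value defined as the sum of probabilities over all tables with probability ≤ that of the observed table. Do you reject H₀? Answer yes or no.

reject H₀: no

Margins: r₁=13, r₂=19, c₁=20, c₂=12, n=32
p_obs = C(13,11)·C(19,9)/C(32,20); sum pmf over tables with pmf ≤ p_obs
p-value (two-sided) = 0.06187
At α=0.05: p ≥ α → fail to reject H₀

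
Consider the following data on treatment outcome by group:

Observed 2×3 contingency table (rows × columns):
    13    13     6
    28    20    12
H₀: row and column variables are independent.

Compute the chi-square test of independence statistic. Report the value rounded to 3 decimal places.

Row totals [32, 60], col totals [41, 33, 18], n=92
χ² = (13−14.26)²/14.26 + (13−11.48)²/11.48 + (6−6.26)²/6.26 + (28−26.74)²/26.74 + (20−21.52)²/21.52 + (12−11.74)²/11.74 = 0.4969
df = 2

test statistic = 0.497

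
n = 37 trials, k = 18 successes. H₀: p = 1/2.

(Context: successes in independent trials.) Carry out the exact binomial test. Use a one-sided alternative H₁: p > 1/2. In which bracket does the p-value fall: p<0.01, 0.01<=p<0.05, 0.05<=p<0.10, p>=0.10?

p-value bracket: p>=0.10

Exact binomial: n=37, k=18, p₀=1/2=0.5000
P(X≥18) from Σ C(n,i)·p₀^i·(1−p₀)^(n−i)
p-value (one-sided, H₁ greater) = 0.62859
→ bracket: p>=0.10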